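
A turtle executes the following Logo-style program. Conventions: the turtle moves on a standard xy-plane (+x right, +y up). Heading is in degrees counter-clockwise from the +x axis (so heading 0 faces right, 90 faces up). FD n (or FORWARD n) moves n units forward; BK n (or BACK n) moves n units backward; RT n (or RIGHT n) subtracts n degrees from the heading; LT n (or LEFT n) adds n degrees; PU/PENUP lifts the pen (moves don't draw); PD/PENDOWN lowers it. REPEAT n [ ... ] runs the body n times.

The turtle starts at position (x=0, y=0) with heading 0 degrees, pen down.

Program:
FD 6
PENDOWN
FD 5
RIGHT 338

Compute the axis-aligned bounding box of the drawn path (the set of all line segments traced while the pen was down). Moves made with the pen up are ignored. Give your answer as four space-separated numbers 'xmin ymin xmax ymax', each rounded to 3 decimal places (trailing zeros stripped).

Answer: 0 0 11 0

Derivation:
Executing turtle program step by step:
Start: pos=(0,0), heading=0, pen down
FD 6: (0,0) -> (6,0) [heading=0, draw]
PD: pen down
FD 5: (6,0) -> (11,0) [heading=0, draw]
RT 338: heading 0 -> 22
Final: pos=(11,0), heading=22, 2 segment(s) drawn

Segment endpoints: x in {0, 6, 11}, y in {0}
xmin=0, ymin=0, xmax=11, ymax=0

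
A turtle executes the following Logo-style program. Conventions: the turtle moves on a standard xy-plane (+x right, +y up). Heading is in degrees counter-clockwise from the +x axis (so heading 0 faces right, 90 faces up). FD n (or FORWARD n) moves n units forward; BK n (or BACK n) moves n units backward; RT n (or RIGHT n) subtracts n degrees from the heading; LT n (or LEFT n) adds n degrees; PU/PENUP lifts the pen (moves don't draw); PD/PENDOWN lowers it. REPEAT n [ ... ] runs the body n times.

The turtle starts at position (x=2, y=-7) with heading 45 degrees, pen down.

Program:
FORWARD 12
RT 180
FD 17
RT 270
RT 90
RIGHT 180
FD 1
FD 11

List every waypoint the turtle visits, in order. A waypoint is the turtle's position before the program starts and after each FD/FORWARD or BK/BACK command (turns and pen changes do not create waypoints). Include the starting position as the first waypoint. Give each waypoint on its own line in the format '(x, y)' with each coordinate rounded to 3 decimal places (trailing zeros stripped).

Answer: (2, -7)
(10.485, 1.485)
(-1.536, -10.536)
(-0.828, -9.828)
(6.95, -2.05)

Derivation:
Executing turtle program step by step:
Start: pos=(2,-7), heading=45, pen down
FD 12: (2,-7) -> (10.485,1.485) [heading=45, draw]
RT 180: heading 45 -> 225
FD 17: (10.485,1.485) -> (-1.536,-10.536) [heading=225, draw]
RT 270: heading 225 -> 315
RT 90: heading 315 -> 225
RT 180: heading 225 -> 45
FD 1: (-1.536,-10.536) -> (-0.828,-9.828) [heading=45, draw]
FD 11: (-0.828,-9.828) -> (6.95,-2.05) [heading=45, draw]
Final: pos=(6.95,-2.05), heading=45, 4 segment(s) drawn
Waypoints (5 total):
(2, -7)
(10.485, 1.485)
(-1.536, -10.536)
(-0.828, -9.828)
(6.95, -2.05)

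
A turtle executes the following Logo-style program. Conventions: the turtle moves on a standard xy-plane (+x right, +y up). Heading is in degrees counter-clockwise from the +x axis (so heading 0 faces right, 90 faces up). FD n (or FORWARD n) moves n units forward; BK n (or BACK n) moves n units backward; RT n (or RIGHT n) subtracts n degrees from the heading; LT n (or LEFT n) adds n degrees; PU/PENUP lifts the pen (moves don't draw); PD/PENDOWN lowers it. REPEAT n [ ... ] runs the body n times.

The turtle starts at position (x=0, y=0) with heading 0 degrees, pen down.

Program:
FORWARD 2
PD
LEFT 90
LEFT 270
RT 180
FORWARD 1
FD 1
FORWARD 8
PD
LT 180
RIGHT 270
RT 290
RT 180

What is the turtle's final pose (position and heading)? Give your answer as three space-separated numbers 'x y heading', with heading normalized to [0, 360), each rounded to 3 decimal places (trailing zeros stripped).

Answer: -8 0 340

Derivation:
Executing turtle program step by step:
Start: pos=(0,0), heading=0, pen down
FD 2: (0,0) -> (2,0) [heading=0, draw]
PD: pen down
LT 90: heading 0 -> 90
LT 270: heading 90 -> 0
RT 180: heading 0 -> 180
FD 1: (2,0) -> (1,0) [heading=180, draw]
FD 1: (1,0) -> (0,0) [heading=180, draw]
FD 8: (0,0) -> (-8,0) [heading=180, draw]
PD: pen down
LT 180: heading 180 -> 0
RT 270: heading 0 -> 90
RT 290: heading 90 -> 160
RT 180: heading 160 -> 340
Final: pos=(-8,0), heading=340, 4 segment(s) drawn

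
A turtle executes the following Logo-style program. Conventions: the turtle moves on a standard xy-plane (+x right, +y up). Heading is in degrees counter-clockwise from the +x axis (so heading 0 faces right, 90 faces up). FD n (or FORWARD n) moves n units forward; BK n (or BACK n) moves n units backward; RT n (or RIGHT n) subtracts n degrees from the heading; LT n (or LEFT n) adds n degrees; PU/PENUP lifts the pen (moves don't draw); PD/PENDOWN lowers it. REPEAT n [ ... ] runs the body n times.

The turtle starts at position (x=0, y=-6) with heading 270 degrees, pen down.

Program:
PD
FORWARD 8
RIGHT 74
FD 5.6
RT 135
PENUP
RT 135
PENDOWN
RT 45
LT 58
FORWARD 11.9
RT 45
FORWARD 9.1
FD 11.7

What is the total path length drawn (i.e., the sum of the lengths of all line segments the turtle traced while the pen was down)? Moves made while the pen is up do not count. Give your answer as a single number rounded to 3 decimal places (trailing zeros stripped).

Answer: 46.3

Derivation:
Executing turtle program step by step:
Start: pos=(0,-6), heading=270, pen down
PD: pen down
FD 8: (0,-6) -> (0,-14) [heading=270, draw]
RT 74: heading 270 -> 196
FD 5.6: (0,-14) -> (-5.383,-15.544) [heading=196, draw]
RT 135: heading 196 -> 61
PU: pen up
RT 135: heading 61 -> 286
PD: pen down
RT 45: heading 286 -> 241
LT 58: heading 241 -> 299
FD 11.9: (-5.383,-15.544) -> (0.386,-25.952) [heading=299, draw]
RT 45: heading 299 -> 254
FD 9.1: (0.386,-25.952) -> (-2.122,-34.699) [heading=254, draw]
FD 11.7: (-2.122,-34.699) -> (-5.347,-45.946) [heading=254, draw]
Final: pos=(-5.347,-45.946), heading=254, 5 segment(s) drawn

Segment lengths:
  seg 1: (0,-6) -> (0,-14), length = 8
  seg 2: (0,-14) -> (-5.383,-15.544), length = 5.6
  seg 3: (-5.383,-15.544) -> (0.386,-25.952), length = 11.9
  seg 4: (0.386,-25.952) -> (-2.122,-34.699), length = 9.1
  seg 5: (-2.122,-34.699) -> (-5.347,-45.946), length = 11.7
Total = 46.3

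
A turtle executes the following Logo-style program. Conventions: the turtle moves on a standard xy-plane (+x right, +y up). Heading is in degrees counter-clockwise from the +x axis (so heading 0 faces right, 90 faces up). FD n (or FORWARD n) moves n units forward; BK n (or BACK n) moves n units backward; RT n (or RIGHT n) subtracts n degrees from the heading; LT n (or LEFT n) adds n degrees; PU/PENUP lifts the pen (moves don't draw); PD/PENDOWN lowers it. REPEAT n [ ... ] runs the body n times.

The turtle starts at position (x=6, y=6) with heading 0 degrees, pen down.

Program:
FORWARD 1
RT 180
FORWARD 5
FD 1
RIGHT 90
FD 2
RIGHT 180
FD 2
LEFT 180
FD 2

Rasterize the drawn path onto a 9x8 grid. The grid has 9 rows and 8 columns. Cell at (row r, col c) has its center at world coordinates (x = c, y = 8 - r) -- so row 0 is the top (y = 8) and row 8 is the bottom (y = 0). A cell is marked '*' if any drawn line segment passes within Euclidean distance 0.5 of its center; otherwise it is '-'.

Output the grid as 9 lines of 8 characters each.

Segment 0: (6,6) -> (7,6)
Segment 1: (7,6) -> (2,6)
Segment 2: (2,6) -> (1,6)
Segment 3: (1,6) -> (1,8)
Segment 4: (1,8) -> (1,6)
Segment 5: (1,6) -> (1,8)

Answer: -*------
-*------
-*******
--------
--------
--------
--------
--------
--------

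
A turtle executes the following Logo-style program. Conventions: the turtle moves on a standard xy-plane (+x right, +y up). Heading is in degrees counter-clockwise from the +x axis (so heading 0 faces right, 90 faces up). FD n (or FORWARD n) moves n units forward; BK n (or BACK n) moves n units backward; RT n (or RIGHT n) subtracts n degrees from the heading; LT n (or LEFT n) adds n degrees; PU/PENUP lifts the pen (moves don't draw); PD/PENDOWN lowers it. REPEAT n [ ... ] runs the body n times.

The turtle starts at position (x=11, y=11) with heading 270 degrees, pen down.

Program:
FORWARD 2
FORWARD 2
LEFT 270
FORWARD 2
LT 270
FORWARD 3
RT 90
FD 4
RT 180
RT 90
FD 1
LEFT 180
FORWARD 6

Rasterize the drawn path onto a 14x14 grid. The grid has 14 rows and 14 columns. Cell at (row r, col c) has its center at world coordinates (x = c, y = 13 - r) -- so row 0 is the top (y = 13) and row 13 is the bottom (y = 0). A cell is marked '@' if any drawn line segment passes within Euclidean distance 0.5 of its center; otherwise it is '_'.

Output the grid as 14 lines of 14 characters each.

Answer: ______________
______________
___________@_@
_________@@@@@
_________@_@_@
_________@_@_@
_________@@@_@
_____________@
_____________@
______________
______________
______________
______________
______________

Derivation:
Segment 0: (11,11) -> (11,9)
Segment 1: (11,9) -> (11,7)
Segment 2: (11,7) -> (9,7)
Segment 3: (9,7) -> (9,10)
Segment 4: (9,10) -> (13,10)
Segment 5: (13,10) -> (13,11)
Segment 6: (13,11) -> (13,5)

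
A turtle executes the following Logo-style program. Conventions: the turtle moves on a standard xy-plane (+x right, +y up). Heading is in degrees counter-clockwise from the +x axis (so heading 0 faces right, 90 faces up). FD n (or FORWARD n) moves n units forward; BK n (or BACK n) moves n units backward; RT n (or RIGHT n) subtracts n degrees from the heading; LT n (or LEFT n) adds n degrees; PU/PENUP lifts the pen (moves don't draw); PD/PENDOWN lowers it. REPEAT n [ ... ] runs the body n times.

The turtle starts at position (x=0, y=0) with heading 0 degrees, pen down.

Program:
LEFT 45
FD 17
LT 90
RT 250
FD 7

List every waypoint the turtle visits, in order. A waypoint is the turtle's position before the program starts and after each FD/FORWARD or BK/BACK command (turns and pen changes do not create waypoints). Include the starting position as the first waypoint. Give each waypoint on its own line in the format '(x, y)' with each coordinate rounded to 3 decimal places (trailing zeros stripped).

Executing turtle program step by step:
Start: pos=(0,0), heading=0, pen down
LT 45: heading 0 -> 45
FD 17: (0,0) -> (12.021,12.021) [heading=45, draw]
LT 90: heading 45 -> 135
RT 250: heading 135 -> 245
FD 7: (12.021,12.021) -> (9.062,5.677) [heading=245, draw]
Final: pos=(9.062,5.677), heading=245, 2 segment(s) drawn
Waypoints (3 total):
(0, 0)
(12.021, 12.021)
(9.062, 5.677)

Answer: (0, 0)
(12.021, 12.021)
(9.062, 5.677)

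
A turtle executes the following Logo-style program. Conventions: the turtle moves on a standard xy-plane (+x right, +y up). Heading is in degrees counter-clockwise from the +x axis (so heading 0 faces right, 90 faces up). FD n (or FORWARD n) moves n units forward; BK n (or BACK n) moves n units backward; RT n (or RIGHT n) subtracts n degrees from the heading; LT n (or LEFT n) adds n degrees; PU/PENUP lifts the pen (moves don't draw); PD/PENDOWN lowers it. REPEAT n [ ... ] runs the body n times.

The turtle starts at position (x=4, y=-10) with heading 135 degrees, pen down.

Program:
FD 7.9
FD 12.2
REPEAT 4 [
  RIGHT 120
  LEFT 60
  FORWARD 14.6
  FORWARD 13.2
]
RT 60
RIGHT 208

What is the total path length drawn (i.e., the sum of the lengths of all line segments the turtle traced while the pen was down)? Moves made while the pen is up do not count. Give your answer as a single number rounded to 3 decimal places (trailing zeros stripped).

Answer: 131.3

Derivation:
Executing turtle program step by step:
Start: pos=(4,-10), heading=135, pen down
FD 7.9: (4,-10) -> (-1.586,-4.414) [heading=135, draw]
FD 12.2: (-1.586,-4.414) -> (-10.213,4.213) [heading=135, draw]
REPEAT 4 [
  -- iteration 1/4 --
  RT 120: heading 135 -> 15
  LT 60: heading 15 -> 75
  FD 14.6: (-10.213,4.213) -> (-6.434,18.315) [heading=75, draw]
  FD 13.2: (-6.434,18.315) -> (-3.018,31.066) [heading=75, draw]
  -- iteration 2/4 --
  RT 120: heading 75 -> 315
  LT 60: heading 315 -> 15
  FD 14.6: (-3.018,31.066) -> (11.085,34.844) [heading=15, draw]
  FD 13.2: (11.085,34.844) -> (23.835,38.261) [heading=15, draw]
  -- iteration 3/4 --
  RT 120: heading 15 -> 255
  LT 60: heading 255 -> 315
  FD 14.6: (23.835,38.261) -> (34.159,27.937) [heading=315, draw]
  FD 13.2: (34.159,27.937) -> (43.493,18.603) [heading=315, draw]
  -- iteration 4/4 --
  RT 120: heading 315 -> 195
  LT 60: heading 195 -> 255
  FD 14.6: (43.493,18.603) -> (39.714,4.501) [heading=255, draw]
  FD 13.2: (39.714,4.501) -> (36.297,-8.25) [heading=255, draw]
]
RT 60: heading 255 -> 195
RT 208: heading 195 -> 347
Final: pos=(36.297,-8.25), heading=347, 10 segment(s) drawn

Segment lengths:
  seg 1: (4,-10) -> (-1.586,-4.414), length = 7.9
  seg 2: (-1.586,-4.414) -> (-10.213,4.213), length = 12.2
  seg 3: (-10.213,4.213) -> (-6.434,18.315), length = 14.6
  seg 4: (-6.434,18.315) -> (-3.018,31.066), length = 13.2
  seg 5: (-3.018,31.066) -> (11.085,34.844), length = 14.6
  seg 6: (11.085,34.844) -> (23.835,38.261), length = 13.2
  seg 7: (23.835,38.261) -> (34.159,27.937), length = 14.6
  seg 8: (34.159,27.937) -> (43.493,18.603), length = 13.2
  seg 9: (43.493,18.603) -> (39.714,4.501), length = 14.6
  seg 10: (39.714,4.501) -> (36.297,-8.25), length = 13.2
Total = 131.3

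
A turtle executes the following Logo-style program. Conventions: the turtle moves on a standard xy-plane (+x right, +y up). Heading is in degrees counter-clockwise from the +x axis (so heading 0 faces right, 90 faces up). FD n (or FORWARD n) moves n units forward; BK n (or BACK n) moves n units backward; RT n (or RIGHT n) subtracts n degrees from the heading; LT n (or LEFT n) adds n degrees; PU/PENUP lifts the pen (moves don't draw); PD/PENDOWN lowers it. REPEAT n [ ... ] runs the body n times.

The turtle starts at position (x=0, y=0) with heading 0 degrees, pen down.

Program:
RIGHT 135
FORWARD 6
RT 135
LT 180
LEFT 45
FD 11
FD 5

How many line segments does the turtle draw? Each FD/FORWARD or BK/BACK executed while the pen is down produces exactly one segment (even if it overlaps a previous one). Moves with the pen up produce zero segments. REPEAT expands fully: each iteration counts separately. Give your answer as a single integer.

Executing turtle program step by step:
Start: pos=(0,0), heading=0, pen down
RT 135: heading 0 -> 225
FD 6: (0,0) -> (-4.243,-4.243) [heading=225, draw]
RT 135: heading 225 -> 90
LT 180: heading 90 -> 270
LT 45: heading 270 -> 315
FD 11: (-4.243,-4.243) -> (3.536,-12.021) [heading=315, draw]
FD 5: (3.536,-12.021) -> (7.071,-15.556) [heading=315, draw]
Final: pos=(7.071,-15.556), heading=315, 3 segment(s) drawn
Segments drawn: 3

Answer: 3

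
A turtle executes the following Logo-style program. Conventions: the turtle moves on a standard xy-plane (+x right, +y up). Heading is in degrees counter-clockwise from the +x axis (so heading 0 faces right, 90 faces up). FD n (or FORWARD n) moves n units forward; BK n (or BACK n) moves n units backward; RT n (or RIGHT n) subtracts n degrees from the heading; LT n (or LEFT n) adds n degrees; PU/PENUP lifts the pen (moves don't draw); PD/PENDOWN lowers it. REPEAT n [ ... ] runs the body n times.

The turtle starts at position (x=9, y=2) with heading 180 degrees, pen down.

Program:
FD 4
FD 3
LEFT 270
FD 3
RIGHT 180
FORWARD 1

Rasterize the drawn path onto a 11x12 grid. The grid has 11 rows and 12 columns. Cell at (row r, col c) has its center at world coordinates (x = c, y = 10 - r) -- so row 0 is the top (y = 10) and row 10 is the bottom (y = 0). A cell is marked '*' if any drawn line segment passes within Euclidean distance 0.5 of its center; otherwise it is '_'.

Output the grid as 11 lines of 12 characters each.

Answer: ____________
____________
____________
____________
____________
__*_________
__*_________
__*_________
__********__
____________
____________

Derivation:
Segment 0: (9,2) -> (5,2)
Segment 1: (5,2) -> (2,2)
Segment 2: (2,2) -> (2,5)
Segment 3: (2,5) -> (2,4)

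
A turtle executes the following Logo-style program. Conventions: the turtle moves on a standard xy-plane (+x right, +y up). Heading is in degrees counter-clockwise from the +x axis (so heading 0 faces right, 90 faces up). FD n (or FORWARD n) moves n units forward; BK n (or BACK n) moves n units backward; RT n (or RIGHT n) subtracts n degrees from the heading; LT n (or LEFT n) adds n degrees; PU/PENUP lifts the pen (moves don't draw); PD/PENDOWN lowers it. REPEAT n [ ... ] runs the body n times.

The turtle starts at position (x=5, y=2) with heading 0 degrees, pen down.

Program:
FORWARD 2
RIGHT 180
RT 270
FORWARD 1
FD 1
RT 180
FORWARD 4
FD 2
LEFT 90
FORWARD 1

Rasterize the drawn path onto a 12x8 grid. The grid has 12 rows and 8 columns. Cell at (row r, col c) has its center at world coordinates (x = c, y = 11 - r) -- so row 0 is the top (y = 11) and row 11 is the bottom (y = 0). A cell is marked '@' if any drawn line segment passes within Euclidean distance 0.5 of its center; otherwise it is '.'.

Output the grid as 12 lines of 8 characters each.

Segment 0: (5,2) -> (7,2)
Segment 1: (7,2) -> (7,1)
Segment 2: (7,1) -> (7,0)
Segment 3: (7,0) -> (7,4)
Segment 4: (7,4) -> (7,6)
Segment 5: (7,6) -> (6,6)

Answer: ........
........
........
........
........
......@@
.......@
.......@
.......@
.....@@@
.......@
.......@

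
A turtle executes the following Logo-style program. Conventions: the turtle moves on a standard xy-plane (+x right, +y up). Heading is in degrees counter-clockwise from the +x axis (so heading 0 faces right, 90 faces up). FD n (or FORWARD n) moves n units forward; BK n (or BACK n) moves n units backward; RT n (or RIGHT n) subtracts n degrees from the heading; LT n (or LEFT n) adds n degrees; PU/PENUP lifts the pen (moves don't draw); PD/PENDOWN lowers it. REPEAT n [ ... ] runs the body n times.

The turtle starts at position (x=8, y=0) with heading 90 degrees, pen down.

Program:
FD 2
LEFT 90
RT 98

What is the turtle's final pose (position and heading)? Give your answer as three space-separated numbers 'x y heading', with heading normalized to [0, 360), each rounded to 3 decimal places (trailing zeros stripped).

Answer: 8 2 82

Derivation:
Executing turtle program step by step:
Start: pos=(8,0), heading=90, pen down
FD 2: (8,0) -> (8,2) [heading=90, draw]
LT 90: heading 90 -> 180
RT 98: heading 180 -> 82
Final: pos=(8,2), heading=82, 1 segment(s) drawn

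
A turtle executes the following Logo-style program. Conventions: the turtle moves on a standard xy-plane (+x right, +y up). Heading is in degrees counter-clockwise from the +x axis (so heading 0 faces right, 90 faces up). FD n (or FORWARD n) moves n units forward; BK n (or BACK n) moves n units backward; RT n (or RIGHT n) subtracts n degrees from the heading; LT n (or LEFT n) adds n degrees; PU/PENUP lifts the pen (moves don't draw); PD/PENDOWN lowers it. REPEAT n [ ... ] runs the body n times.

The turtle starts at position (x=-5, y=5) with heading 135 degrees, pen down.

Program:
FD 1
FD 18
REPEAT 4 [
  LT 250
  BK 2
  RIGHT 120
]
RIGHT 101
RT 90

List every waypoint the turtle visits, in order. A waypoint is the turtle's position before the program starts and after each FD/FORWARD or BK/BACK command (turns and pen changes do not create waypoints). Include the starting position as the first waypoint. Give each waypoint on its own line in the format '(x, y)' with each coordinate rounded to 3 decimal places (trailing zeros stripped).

Answer: (-5, 5)
(-5.707, 5.707)
(-18.435, 18.435)
(-20.248, 17.59)
(-18.435, 16.745)
(-18.953, 18.676)
(-20.1, 17.038)

Derivation:
Executing turtle program step by step:
Start: pos=(-5,5), heading=135, pen down
FD 1: (-5,5) -> (-5.707,5.707) [heading=135, draw]
FD 18: (-5.707,5.707) -> (-18.435,18.435) [heading=135, draw]
REPEAT 4 [
  -- iteration 1/4 --
  LT 250: heading 135 -> 25
  BK 2: (-18.435,18.435) -> (-20.248,17.59) [heading=25, draw]
  RT 120: heading 25 -> 265
  -- iteration 2/4 --
  LT 250: heading 265 -> 155
  BK 2: (-20.248,17.59) -> (-18.435,16.745) [heading=155, draw]
  RT 120: heading 155 -> 35
  -- iteration 3/4 --
  LT 250: heading 35 -> 285
  BK 2: (-18.435,16.745) -> (-18.953,18.676) [heading=285, draw]
  RT 120: heading 285 -> 165
  -- iteration 4/4 --
  LT 250: heading 165 -> 55
  BK 2: (-18.953,18.676) -> (-20.1,17.038) [heading=55, draw]
  RT 120: heading 55 -> 295
]
RT 101: heading 295 -> 194
RT 90: heading 194 -> 104
Final: pos=(-20.1,17.038), heading=104, 6 segment(s) drawn
Waypoints (7 total):
(-5, 5)
(-5.707, 5.707)
(-18.435, 18.435)
(-20.248, 17.59)
(-18.435, 16.745)
(-18.953, 18.676)
(-20.1, 17.038)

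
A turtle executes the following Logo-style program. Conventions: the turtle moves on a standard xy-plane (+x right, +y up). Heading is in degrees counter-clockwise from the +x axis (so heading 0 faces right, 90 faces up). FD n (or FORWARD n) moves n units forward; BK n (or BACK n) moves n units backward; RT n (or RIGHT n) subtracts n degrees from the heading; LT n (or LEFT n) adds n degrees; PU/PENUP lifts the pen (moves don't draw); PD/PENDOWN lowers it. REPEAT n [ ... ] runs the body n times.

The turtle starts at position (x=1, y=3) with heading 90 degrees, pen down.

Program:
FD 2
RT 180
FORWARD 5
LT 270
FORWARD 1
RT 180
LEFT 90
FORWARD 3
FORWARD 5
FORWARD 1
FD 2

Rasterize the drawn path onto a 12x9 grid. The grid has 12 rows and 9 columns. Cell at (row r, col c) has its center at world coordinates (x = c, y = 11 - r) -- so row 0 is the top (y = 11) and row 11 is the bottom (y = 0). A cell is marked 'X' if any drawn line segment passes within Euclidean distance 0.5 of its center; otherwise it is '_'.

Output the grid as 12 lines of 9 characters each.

Segment 0: (1,3) -> (1,5)
Segment 1: (1,5) -> (1,0)
Segment 2: (1,0) -> (0,0)
Segment 3: (0,0) -> (0,3)
Segment 4: (0,3) -> (0,8)
Segment 5: (0,8) -> (0,9)
Segment 6: (0,9) -> (0,11)

Answer: X________
X________
X________
X________
X________
X________
XX_______
XX_______
XX_______
XX_______
XX_______
XX_______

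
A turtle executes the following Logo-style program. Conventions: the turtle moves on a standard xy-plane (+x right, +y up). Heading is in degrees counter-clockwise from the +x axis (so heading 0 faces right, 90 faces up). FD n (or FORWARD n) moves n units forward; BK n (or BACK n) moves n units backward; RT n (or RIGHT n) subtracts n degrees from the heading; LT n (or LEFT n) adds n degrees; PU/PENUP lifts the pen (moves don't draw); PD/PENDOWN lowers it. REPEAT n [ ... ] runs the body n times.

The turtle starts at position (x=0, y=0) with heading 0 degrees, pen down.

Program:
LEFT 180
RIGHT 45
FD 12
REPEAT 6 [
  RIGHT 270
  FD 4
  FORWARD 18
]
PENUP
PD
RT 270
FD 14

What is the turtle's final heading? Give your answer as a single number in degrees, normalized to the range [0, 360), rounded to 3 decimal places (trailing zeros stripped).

Executing turtle program step by step:
Start: pos=(0,0), heading=0, pen down
LT 180: heading 0 -> 180
RT 45: heading 180 -> 135
FD 12: (0,0) -> (-8.485,8.485) [heading=135, draw]
REPEAT 6 [
  -- iteration 1/6 --
  RT 270: heading 135 -> 225
  FD 4: (-8.485,8.485) -> (-11.314,5.657) [heading=225, draw]
  FD 18: (-11.314,5.657) -> (-24.042,-7.071) [heading=225, draw]
  -- iteration 2/6 --
  RT 270: heading 225 -> 315
  FD 4: (-24.042,-7.071) -> (-21.213,-9.899) [heading=315, draw]
  FD 18: (-21.213,-9.899) -> (-8.485,-22.627) [heading=315, draw]
  -- iteration 3/6 --
  RT 270: heading 315 -> 45
  FD 4: (-8.485,-22.627) -> (-5.657,-19.799) [heading=45, draw]
  FD 18: (-5.657,-19.799) -> (7.071,-7.071) [heading=45, draw]
  -- iteration 4/6 --
  RT 270: heading 45 -> 135
  FD 4: (7.071,-7.071) -> (4.243,-4.243) [heading=135, draw]
  FD 18: (4.243,-4.243) -> (-8.485,8.485) [heading=135, draw]
  -- iteration 5/6 --
  RT 270: heading 135 -> 225
  FD 4: (-8.485,8.485) -> (-11.314,5.657) [heading=225, draw]
  FD 18: (-11.314,5.657) -> (-24.042,-7.071) [heading=225, draw]
  -- iteration 6/6 --
  RT 270: heading 225 -> 315
  FD 4: (-24.042,-7.071) -> (-21.213,-9.899) [heading=315, draw]
  FD 18: (-21.213,-9.899) -> (-8.485,-22.627) [heading=315, draw]
]
PU: pen up
PD: pen down
RT 270: heading 315 -> 45
FD 14: (-8.485,-22.627) -> (1.414,-12.728) [heading=45, draw]
Final: pos=(1.414,-12.728), heading=45, 14 segment(s) drawn

Answer: 45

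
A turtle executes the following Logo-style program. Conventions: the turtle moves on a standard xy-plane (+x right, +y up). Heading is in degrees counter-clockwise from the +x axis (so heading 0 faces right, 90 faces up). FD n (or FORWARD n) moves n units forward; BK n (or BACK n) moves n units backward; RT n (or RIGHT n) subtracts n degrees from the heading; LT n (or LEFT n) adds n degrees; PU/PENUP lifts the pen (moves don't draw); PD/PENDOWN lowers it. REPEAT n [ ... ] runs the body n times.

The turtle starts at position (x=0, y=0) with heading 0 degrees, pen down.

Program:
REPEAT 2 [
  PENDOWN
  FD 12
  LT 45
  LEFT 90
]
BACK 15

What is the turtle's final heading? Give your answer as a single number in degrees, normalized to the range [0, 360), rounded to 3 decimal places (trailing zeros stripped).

Executing turtle program step by step:
Start: pos=(0,0), heading=0, pen down
REPEAT 2 [
  -- iteration 1/2 --
  PD: pen down
  FD 12: (0,0) -> (12,0) [heading=0, draw]
  LT 45: heading 0 -> 45
  LT 90: heading 45 -> 135
  -- iteration 2/2 --
  PD: pen down
  FD 12: (12,0) -> (3.515,8.485) [heading=135, draw]
  LT 45: heading 135 -> 180
  LT 90: heading 180 -> 270
]
BK 15: (3.515,8.485) -> (3.515,23.485) [heading=270, draw]
Final: pos=(3.515,23.485), heading=270, 3 segment(s) drawn

Answer: 270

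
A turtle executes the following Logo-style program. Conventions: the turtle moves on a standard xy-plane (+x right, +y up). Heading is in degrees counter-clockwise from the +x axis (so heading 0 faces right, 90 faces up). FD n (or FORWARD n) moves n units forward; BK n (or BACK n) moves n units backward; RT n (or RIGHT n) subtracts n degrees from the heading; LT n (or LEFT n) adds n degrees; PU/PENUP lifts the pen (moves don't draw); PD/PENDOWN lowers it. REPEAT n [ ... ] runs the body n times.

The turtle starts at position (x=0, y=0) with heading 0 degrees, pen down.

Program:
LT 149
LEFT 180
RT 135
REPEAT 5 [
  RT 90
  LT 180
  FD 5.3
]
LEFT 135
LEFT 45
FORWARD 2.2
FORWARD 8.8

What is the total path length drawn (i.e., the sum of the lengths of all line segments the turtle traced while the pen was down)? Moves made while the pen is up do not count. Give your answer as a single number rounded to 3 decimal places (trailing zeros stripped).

Answer: 37.5

Derivation:
Executing turtle program step by step:
Start: pos=(0,0), heading=0, pen down
LT 149: heading 0 -> 149
LT 180: heading 149 -> 329
RT 135: heading 329 -> 194
REPEAT 5 [
  -- iteration 1/5 --
  RT 90: heading 194 -> 104
  LT 180: heading 104 -> 284
  FD 5.3: (0,0) -> (1.282,-5.143) [heading=284, draw]
  -- iteration 2/5 --
  RT 90: heading 284 -> 194
  LT 180: heading 194 -> 14
  FD 5.3: (1.282,-5.143) -> (6.425,-3.86) [heading=14, draw]
  -- iteration 3/5 --
  RT 90: heading 14 -> 284
  LT 180: heading 284 -> 104
  FD 5.3: (6.425,-3.86) -> (5.143,1.282) [heading=104, draw]
  -- iteration 4/5 --
  RT 90: heading 104 -> 14
  LT 180: heading 14 -> 194
  FD 5.3: (5.143,1.282) -> (0,0) [heading=194, draw]
  -- iteration 5/5 --
  RT 90: heading 194 -> 104
  LT 180: heading 104 -> 284
  FD 5.3: (0,0) -> (1.282,-5.143) [heading=284, draw]
]
LT 135: heading 284 -> 59
LT 45: heading 59 -> 104
FD 2.2: (1.282,-5.143) -> (0.75,-3.008) [heading=104, draw]
FD 8.8: (0.75,-3.008) -> (-1.379,5.531) [heading=104, draw]
Final: pos=(-1.379,5.531), heading=104, 7 segment(s) drawn

Segment lengths:
  seg 1: (0,0) -> (1.282,-5.143), length = 5.3
  seg 2: (1.282,-5.143) -> (6.425,-3.86), length = 5.3
  seg 3: (6.425,-3.86) -> (5.143,1.282), length = 5.3
  seg 4: (5.143,1.282) -> (0,0), length = 5.3
  seg 5: (0,0) -> (1.282,-5.143), length = 5.3
  seg 6: (1.282,-5.143) -> (0.75,-3.008), length = 2.2
  seg 7: (0.75,-3.008) -> (-1.379,5.531), length = 8.8
Total = 37.5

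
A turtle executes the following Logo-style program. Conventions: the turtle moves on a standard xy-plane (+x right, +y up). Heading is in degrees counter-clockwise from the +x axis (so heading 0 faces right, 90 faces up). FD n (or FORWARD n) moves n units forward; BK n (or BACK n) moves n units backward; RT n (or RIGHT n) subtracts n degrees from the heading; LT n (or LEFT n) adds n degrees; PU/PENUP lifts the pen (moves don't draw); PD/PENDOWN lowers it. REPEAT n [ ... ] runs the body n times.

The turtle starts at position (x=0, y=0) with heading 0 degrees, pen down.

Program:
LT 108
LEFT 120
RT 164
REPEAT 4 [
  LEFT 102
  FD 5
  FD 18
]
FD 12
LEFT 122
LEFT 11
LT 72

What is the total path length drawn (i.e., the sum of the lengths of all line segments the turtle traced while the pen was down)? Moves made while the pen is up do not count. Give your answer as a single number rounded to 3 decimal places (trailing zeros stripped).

Executing turtle program step by step:
Start: pos=(0,0), heading=0, pen down
LT 108: heading 0 -> 108
LT 120: heading 108 -> 228
RT 164: heading 228 -> 64
REPEAT 4 [
  -- iteration 1/4 --
  LT 102: heading 64 -> 166
  FD 5: (0,0) -> (-4.851,1.21) [heading=166, draw]
  FD 18: (-4.851,1.21) -> (-22.317,5.564) [heading=166, draw]
  -- iteration 2/4 --
  LT 102: heading 166 -> 268
  FD 5: (-22.317,5.564) -> (-22.491,0.567) [heading=268, draw]
  FD 18: (-22.491,0.567) -> (-23.119,-17.422) [heading=268, draw]
  -- iteration 3/4 --
  LT 102: heading 268 -> 10
  FD 5: (-23.119,-17.422) -> (-18.195,-16.554) [heading=10, draw]
  FD 18: (-18.195,-16.554) -> (-0.469,-13.428) [heading=10, draw]
  -- iteration 4/4 --
  LT 102: heading 10 -> 112
  FD 5: (-0.469,-13.428) -> (-2.342,-8.792) [heading=112, draw]
  FD 18: (-2.342,-8.792) -> (-9.085,7.897) [heading=112, draw]
]
FD 12: (-9.085,7.897) -> (-13.58,19.024) [heading=112, draw]
LT 122: heading 112 -> 234
LT 11: heading 234 -> 245
LT 72: heading 245 -> 317
Final: pos=(-13.58,19.024), heading=317, 9 segment(s) drawn

Segment lengths:
  seg 1: (0,0) -> (-4.851,1.21), length = 5
  seg 2: (-4.851,1.21) -> (-22.317,5.564), length = 18
  seg 3: (-22.317,5.564) -> (-22.491,0.567), length = 5
  seg 4: (-22.491,0.567) -> (-23.119,-17.422), length = 18
  seg 5: (-23.119,-17.422) -> (-18.195,-16.554), length = 5
  seg 6: (-18.195,-16.554) -> (-0.469,-13.428), length = 18
  seg 7: (-0.469,-13.428) -> (-2.342,-8.792), length = 5
  seg 8: (-2.342,-8.792) -> (-9.085,7.897), length = 18
  seg 9: (-9.085,7.897) -> (-13.58,19.024), length = 12
Total = 104

Answer: 104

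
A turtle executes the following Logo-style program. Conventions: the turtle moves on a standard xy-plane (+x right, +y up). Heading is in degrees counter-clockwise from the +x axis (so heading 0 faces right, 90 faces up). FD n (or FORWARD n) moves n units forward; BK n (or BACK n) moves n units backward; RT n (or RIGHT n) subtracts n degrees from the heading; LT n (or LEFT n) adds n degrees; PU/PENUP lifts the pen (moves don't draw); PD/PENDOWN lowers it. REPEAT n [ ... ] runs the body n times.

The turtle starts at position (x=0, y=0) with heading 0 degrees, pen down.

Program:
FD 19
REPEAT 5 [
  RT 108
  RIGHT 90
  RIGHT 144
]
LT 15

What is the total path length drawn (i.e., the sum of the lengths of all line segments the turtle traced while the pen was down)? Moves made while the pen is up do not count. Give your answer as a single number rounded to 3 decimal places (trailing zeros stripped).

Executing turtle program step by step:
Start: pos=(0,0), heading=0, pen down
FD 19: (0,0) -> (19,0) [heading=0, draw]
REPEAT 5 [
  -- iteration 1/5 --
  RT 108: heading 0 -> 252
  RT 90: heading 252 -> 162
  RT 144: heading 162 -> 18
  -- iteration 2/5 --
  RT 108: heading 18 -> 270
  RT 90: heading 270 -> 180
  RT 144: heading 180 -> 36
  -- iteration 3/5 --
  RT 108: heading 36 -> 288
  RT 90: heading 288 -> 198
  RT 144: heading 198 -> 54
  -- iteration 4/5 --
  RT 108: heading 54 -> 306
  RT 90: heading 306 -> 216
  RT 144: heading 216 -> 72
  -- iteration 5/5 --
  RT 108: heading 72 -> 324
  RT 90: heading 324 -> 234
  RT 144: heading 234 -> 90
]
LT 15: heading 90 -> 105
Final: pos=(19,0), heading=105, 1 segment(s) drawn

Segment lengths:
  seg 1: (0,0) -> (19,0), length = 19
Total = 19

Answer: 19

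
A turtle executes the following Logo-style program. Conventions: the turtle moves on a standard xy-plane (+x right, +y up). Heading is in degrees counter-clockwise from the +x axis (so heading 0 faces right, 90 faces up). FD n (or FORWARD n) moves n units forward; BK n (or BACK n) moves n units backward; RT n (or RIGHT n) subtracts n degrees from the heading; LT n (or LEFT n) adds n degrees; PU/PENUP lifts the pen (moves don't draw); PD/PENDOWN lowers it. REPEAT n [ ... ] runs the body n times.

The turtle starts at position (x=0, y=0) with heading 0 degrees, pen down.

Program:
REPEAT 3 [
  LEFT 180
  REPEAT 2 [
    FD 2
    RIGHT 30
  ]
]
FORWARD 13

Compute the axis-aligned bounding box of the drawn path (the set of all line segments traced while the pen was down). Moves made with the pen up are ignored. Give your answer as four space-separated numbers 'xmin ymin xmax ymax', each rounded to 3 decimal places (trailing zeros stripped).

Executing turtle program step by step:
Start: pos=(0,0), heading=0, pen down
REPEAT 3 [
  -- iteration 1/3 --
  LT 180: heading 0 -> 180
  REPEAT 2 [
    -- iteration 1/2 --
    FD 2: (0,0) -> (-2,0) [heading=180, draw]
    RT 30: heading 180 -> 150
    -- iteration 2/2 --
    FD 2: (-2,0) -> (-3.732,1) [heading=150, draw]
    RT 30: heading 150 -> 120
  ]
  -- iteration 2/3 --
  LT 180: heading 120 -> 300
  REPEAT 2 [
    -- iteration 1/2 --
    FD 2: (-3.732,1) -> (-2.732,-0.732) [heading=300, draw]
    RT 30: heading 300 -> 270
    -- iteration 2/2 --
    FD 2: (-2.732,-0.732) -> (-2.732,-2.732) [heading=270, draw]
    RT 30: heading 270 -> 240
  ]
  -- iteration 3/3 --
  LT 180: heading 240 -> 60
  REPEAT 2 [
    -- iteration 1/2 --
    FD 2: (-2.732,-2.732) -> (-1.732,-1) [heading=60, draw]
    RT 30: heading 60 -> 30
    -- iteration 2/2 --
    FD 2: (-1.732,-1) -> (0,0) [heading=30, draw]
    RT 30: heading 30 -> 0
  ]
]
FD 13: (0,0) -> (13,0) [heading=0, draw]
Final: pos=(13,0), heading=0, 7 segment(s) drawn

Segment endpoints: x in {-3.732, -2.732, -2.732, -2, -1.732, 0, 0, 13}, y in {-2.732, -1, -0.732, 0, 0, 0, 0, 1}
xmin=-3.732, ymin=-2.732, xmax=13, ymax=1

Answer: -3.732 -2.732 13 1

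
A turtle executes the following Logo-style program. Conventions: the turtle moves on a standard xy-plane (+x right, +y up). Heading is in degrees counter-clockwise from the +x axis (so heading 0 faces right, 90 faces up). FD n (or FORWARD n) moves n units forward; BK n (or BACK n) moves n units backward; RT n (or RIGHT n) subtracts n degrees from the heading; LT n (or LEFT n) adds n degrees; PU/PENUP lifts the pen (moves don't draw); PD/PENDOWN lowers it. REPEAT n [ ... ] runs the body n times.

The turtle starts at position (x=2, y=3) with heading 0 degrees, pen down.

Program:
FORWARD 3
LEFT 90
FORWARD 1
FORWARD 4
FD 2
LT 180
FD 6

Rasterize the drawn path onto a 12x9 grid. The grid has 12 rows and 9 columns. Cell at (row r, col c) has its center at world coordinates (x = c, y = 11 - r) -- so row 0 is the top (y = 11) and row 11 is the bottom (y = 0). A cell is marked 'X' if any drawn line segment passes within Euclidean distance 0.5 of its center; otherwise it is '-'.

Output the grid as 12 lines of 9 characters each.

Answer: ---------
-----X---
-----X---
-----X---
-----X---
-----X---
-----X---
-----X---
--XXXX---
---------
---------
---------

Derivation:
Segment 0: (2,3) -> (5,3)
Segment 1: (5,3) -> (5,4)
Segment 2: (5,4) -> (5,8)
Segment 3: (5,8) -> (5,10)
Segment 4: (5,10) -> (5,4)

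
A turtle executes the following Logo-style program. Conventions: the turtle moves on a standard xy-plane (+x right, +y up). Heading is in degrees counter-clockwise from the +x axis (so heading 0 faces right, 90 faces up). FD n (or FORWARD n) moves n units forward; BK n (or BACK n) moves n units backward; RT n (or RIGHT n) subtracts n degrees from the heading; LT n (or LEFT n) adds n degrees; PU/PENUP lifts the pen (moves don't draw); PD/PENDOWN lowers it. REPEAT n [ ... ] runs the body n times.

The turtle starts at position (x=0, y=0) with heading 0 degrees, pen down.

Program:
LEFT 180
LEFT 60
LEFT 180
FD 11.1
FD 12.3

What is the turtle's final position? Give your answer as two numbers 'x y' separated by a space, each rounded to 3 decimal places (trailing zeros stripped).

Executing turtle program step by step:
Start: pos=(0,0), heading=0, pen down
LT 180: heading 0 -> 180
LT 60: heading 180 -> 240
LT 180: heading 240 -> 60
FD 11.1: (0,0) -> (5.55,9.613) [heading=60, draw]
FD 12.3: (5.55,9.613) -> (11.7,20.265) [heading=60, draw]
Final: pos=(11.7,20.265), heading=60, 2 segment(s) drawn

Answer: 11.7 20.265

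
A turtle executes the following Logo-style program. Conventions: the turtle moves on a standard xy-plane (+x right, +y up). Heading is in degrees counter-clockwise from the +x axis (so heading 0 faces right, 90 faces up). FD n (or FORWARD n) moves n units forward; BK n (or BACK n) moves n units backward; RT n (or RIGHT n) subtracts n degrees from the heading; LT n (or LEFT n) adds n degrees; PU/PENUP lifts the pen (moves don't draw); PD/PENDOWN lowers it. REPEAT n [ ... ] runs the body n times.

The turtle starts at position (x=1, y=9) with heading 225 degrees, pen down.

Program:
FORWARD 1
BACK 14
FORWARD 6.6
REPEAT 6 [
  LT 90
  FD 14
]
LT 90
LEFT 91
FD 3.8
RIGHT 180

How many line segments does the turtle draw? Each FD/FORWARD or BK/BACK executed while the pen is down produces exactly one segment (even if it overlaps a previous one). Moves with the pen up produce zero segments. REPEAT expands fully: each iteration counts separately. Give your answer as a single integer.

Answer: 10

Derivation:
Executing turtle program step by step:
Start: pos=(1,9), heading=225, pen down
FD 1: (1,9) -> (0.293,8.293) [heading=225, draw]
BK 14: (0.293,8.293) -> (10.192,18.192) [heading=225, draw]
FD 6.6: (10.192,18.192) -> (5.525,13.525) [heading=225, draw]
REPEAT 6 [
  -- iteration 1/6 --
  LT 90: heading 225 -> 315
  FD 14: (5.525,13.525) -> (15.425,3.626) [heading=315, draw]
  -- iteration 2/6 --
  LT 90: heading 315 -> 45
  FD 14: (15.425,3.626) -> (25.324,13.525) [heading=45, draw]
  -- iteration 3/6 --
  LT 90: heading 45 -> 135
  FD 14: (25.324,13.525) -> (15.425,23.425) [heading=135, draw]
  -- iteration 4/6 --
  LT 90: heading 135 -> 225
  FD 14: (15.425,23.425) -> (5.525,13.525) [heading=225, draw]
  -- iteration 5/6 --
  LT 90: heading 225 -> 315
  FD 14: (5.525,13.525) -> (15.425,3.626) [heading=315, draw]
  -- iteration 6/6 --
  LT 90: heading 315 -> 45
  FD 14: (15.425,3.626) -> (25.324,13.525) [heading=45, draw]
]
LT 90: heading 45 -> 135
LT 91: heading 135 -> 226
FD 3.8: (25.324,13.525) -> (22.685,10.792) [heading=226, draw]
RT 180: heading 226 -> 46
Final: pos=(22.685,10.792), heading=46, 10 segment(s) drawn
Segments drawn: 10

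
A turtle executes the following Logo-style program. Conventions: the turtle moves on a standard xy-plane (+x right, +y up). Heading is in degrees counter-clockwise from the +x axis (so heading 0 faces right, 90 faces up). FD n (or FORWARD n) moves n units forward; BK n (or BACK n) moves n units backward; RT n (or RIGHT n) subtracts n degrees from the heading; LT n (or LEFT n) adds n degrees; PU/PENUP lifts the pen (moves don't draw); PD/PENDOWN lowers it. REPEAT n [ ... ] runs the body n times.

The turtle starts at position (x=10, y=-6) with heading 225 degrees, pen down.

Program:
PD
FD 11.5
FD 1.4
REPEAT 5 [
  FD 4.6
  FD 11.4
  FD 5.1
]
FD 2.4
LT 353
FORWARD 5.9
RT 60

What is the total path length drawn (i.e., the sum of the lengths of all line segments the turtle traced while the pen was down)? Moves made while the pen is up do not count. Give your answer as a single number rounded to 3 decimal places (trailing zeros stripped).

Answer: 126.7

Derivation:
Executing turtle program step by step:
Start: pos=(10,-6), heading=225, pen down
PD: pen down
FD 11.5: (10,-6) -> (1.868,-14.132) [heading=225, draw]
FD 1.4: (1.868,-14.132) -> (0.878,-15.122) [heading=225, draw]
REPEAT 5 [
  -- iteration 1/5 --
  FD 4.6: (0.878,-15.122) -> (-2.374,-18.374) [heading=225, draw]
  FD 11.4: (-2.374,-18.374) -> (-10.435,-26.435) [heading=225, draw]
  FD 5.1: (-10.435,-26.435) -> (-14.042,-30.042) [heading=225, draw]
  -- iteration 2/5 --
  FD 4.6: (-14.042,-30.042) -> (-17.294,-33.294) [heading=225, draw]
  FD 11.4: (-17.294,-33.294) -> (-25.355,-41.355) [heading=225, draw]
  FD 5.1: (-25.355,-41.355) -> (-28.962,-44.962) [heading=225, draw]
  -- iteration 3/5 --
  FD 4.6: (-28.962,-44.962) -> (-32.214,-48.214) [heading=225, draw]
  FD 11.4: (-32.214,-48.214) -> (-40.275,-56.275) [heading=225, draw]
  FD 5.1: (-40.275,-56.275) -> (-43.882,-59.882) [heading=225, draw]
  -- iteration 4/5 --
  FD 4.6: (-43.882,-59.882) -> (-47.134,-63.134) [heading=225, draw]
  FD 11.4: (-47.134,-63.134) -> (-55.195,-71.195) [heading=225, draw]
  FD 5.1: (-55.195,-71.195) -> (-58.801,-74.801) [heading=225, draw]
  -- iteration 5/5 --
  FD 4.6: (-58.801,-74.801) -> (-62.054,-78.054) [heading=225, draw]
  FD 11.4: (-62.054,-78.054) -> (-70.115,-86.115) [heading=225, draw]
  FD 5.1: (-70.115,-86.115) -> (-73.721,-89.721) [heading=225, draw]
]
FD 2.4: (-73.721,-89.721) -> (-75.418,-91.418) [heading=225, draw]
LT 353: heading 225 -> 218
FD 5.9: (-75.418,-91.418) -> (-80.068,-95.051) [heading=218, draw]
RT 60: heading 218 -> 158
Final: pos=(-80.068,-95.051), heading=158, 19 segment(s) drawn

Segment lengths:
  seg 1: (10,-6) -> (1.868,-14.132), length = 11.5
  seg 2: (1.868,-14.132) -> (0.878,-15.122), length = 1.4
  seg 3: (0.878,-15.122) -> (-2.374,-18.374), length = 4.6
  seg 4: (-2.374,-18.374) -> (-10.435,-26.435), length = 11.4
  seg 5: (-10.435,-26.435) -> (-14.042,-30.042), length = 5.1
  seg 6: (-14.042,-30.042) -> (-17.294,-33.294), length = 4.6
  seg 7: (-17.294,-33.294) -> (-25.355,-41.355), length = 11.4
  seg 8: (-25.355,-41.355) -> (-28.962,-44.962), length = 5.1
  seg 9: (-28.962,-44.962) -> (-32.214,-48.214), length = 4.6
  seg 10: (-32.214,-48.214) -> (-40.275,-56.275), length = 11.4
  seg 11: (-40.275,-56.275) -> (-43.882,-59.882), length = 5.1
  seg 12: (-43.882,-59.882) -> (-47.134,-63.134), length = 4.6
  seg 13: (-47.134,-63.134) -> (-55.195,-71.195), length = 11.4
  seg 14: (-55.195,-71.195) -> (-58.801,-74.801), length = 5.1
  seg 15: (-58.801,-74.801) -> (-62.054,-78.054), length = 4.6
  seg 16: (-62.054,-78.054) -> (-70.115,-86.115), length = 11.4
  seg 17: (-70.115,-86.115) -> (-73.721,-89.721), length = 5.1
  seg 18: (-73.721,-89.721) -> (-75.418,-91.418), length = 2.4
  seg 19: (-75.418,-91.418) -> (-80.068,-95.051), length = 5.9
Total = 126.7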